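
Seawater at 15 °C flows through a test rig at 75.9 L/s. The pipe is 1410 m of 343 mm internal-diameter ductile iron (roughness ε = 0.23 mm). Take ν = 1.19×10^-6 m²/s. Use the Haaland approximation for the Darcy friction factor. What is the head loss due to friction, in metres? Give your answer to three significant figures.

V = 4Q/(πD²) = 4·0.0759/(π·0.343²) = 0.8214 m/s
Re = VD/ν = 0.8214·0.343/1.19×10^-6 = 2.37×10^5 → turbulent
ε/D = 0.23/343 = 6.71×10^-4
Haaland: f = 0.01926
h_f = f(L/D)V²/(2g) = 0.01926·(1410/0.343)·0.8214²/(2·9.81) = 2.723 m

h_f ≈ 2.72 m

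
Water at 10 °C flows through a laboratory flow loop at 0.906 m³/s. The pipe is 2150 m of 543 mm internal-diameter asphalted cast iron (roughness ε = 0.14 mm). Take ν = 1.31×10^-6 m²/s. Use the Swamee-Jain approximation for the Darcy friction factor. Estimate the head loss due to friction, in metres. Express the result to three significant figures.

V = 4Q/(πD²) = 4·0.906/(π·0.543²) = 3.912 m/s
Re = VD/ν = 3.912·0.543/1.31×10^-6 = 1.62×10^6 → turbulent
ε/D = 0.14/543 = 2.58×10^-4
Swamee-Jain: f = 0.01507
h_f = f(L/D)V²/(2g) = 0.01507·(2150/0.543)·3.912²/(2·9.81) = 46.54 m

h_f ≈ 46.5 m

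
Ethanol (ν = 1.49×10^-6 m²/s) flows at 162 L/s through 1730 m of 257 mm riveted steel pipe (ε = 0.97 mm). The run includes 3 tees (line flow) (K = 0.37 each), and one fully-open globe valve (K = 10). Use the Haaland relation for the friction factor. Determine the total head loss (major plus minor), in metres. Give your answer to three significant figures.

H_L ≈ 99.8 m

V = 4Q/(πD²) = 3.123 m/s; V²/2g = 0.4971 m
Re = 5.39×10^5, ε/D = 0.00377 → f = 0.02819 (Haaland)
Major: h_f = f(L/D)·V²/2g = 0.02819·6732·0.4971 = 94.32 m
Minor: ΣK = 11.1; h_m = ΣK·V²/2g = 5.522 m
Total H_L = 94.32 + 5.522 = 99.84 m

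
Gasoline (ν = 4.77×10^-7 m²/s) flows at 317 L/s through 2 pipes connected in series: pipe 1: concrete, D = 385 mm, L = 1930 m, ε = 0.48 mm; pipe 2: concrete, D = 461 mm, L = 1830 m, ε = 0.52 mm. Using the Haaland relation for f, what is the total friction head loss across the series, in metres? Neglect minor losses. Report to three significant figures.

Pipe 1: V = 2.723 m/s, Re = 2.20×10^6, ε/D = 0.00125, f = 0.02088, h_1 = f(L/D)V²/2g = 39.56 m
Pipe 2: V = 1.899 m/s, Re = 1.84×10^6, ε/D = 0.00113, f = 0.02040, h_2 = f(L/D)V²/2g = 14.89 m
Series → Q common, losses add: H = Σh = 54.44 m

H ≈ 54.4 m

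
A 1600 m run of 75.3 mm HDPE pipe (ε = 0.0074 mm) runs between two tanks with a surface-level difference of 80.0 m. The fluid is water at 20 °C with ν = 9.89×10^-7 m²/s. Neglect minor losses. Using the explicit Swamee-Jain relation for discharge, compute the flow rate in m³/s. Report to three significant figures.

Swamee-Jain (Type II): Q = -0.965·√(gD⁵h_f/L)·ln[ε/(3.7D) + √(3.17ν²L/(gD³h_f))]
√(gD⁵h_f/L) = √(9.81·0.0753⁵·80.0/1600) = 0.001090
ε/(3.7D) = 2.66×10^-5; √(3.17ν²L/(gD³h_f)) = 1.22×10^-4
Q = -0.965·0.001090·ln(1.482×10^-4) = 0.009271 m³/s
Check: V = 2.08 m/s, Re = 1.59×10^5, f = 0.01701, h_f = 79.8 m ≈ 80.0 m ✓

Q ≈ 0.00927 m³/s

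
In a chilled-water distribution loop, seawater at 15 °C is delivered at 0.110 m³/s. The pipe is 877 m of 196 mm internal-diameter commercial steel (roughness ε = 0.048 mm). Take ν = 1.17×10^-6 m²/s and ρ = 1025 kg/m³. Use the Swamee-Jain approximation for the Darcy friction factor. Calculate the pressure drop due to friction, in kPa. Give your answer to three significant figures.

Δp ≈ 478 kPa

V = 4Q/(πD²) = 4·0.110/(π·0.196²) = 3.646 m/s
Re = VD/ν = 3.646·0.196/1.17×10^-6 = 6.11×10^5 → turbulent
ε/D = 0.048/196 = 2.45×10^-4
Swamee-Jain: f = 0.01569
h_f = f(L/D)V²/(2g) = 0.01569·(877/0.196)·3.646²/(2·9.81) = 47.55 m
Δp = ρg·h_f = 1025·9.81·47.55 = 478.1 kPa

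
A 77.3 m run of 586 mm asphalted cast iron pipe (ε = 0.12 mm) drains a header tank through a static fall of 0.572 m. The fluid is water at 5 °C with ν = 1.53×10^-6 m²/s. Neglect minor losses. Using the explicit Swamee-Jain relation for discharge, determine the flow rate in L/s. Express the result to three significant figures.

Swamee-Jain (Type II): Q = -0.965·√(gD⁵h_f/L)·ln[ε/(3.7D) + √(3.17ν²L/(gD³h_f))]
√(gD⁵h_f/L) = √(9.81·0.586⁵·0.572/77.3) = 0.07083
ε/(3.7D) = 5.53×10^-5; √(3.17ν²L/(gD³h_f)) = 2.25×10^-5
Q = -0.965·0.07083·ln(7.788×10^-5) = 0.6466 m³/s
Check: V = 2.40 m/s, Re = 9.18×10^5, f = 0.01490, h_f = 0.576 m ≈ 0.572 m ✓

Q ≈ 647 L/s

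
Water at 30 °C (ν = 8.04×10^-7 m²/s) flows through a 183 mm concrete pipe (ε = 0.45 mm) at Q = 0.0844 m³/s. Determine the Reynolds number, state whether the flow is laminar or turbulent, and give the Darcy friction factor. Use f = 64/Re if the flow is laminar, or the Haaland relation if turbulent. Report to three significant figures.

V = 4Q/(πD²) = 3.209 m/s
Re = VD/ν = 3.209·0.183/8.04×10^-7 = 7.30×10^5
Re > 4000 → turbulent; ε/D = 0.00246
Haaland: f = 0.02500

Re ≈ 7.30×10^5; turbulent; f ≈ 0.0250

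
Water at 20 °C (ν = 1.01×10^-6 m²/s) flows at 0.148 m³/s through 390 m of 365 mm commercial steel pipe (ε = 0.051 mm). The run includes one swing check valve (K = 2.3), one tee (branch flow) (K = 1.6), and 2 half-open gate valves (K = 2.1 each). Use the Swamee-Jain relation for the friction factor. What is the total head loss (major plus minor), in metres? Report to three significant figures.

V = 4Q/(πD²) = 1.414 m/s; V²/2g = 0.1020 m
Re = 5.11×10^5, ε/D = 1.40×10^-4 → f = 0.01488 (Swamee-Jain)
Major: h_f = f(L/D)·V²/2g = 0.01488·1068·0.1020 = 1.621 m
Minor: ΣK = 8.10; h_m = ΣK·V²/2g = 0.8260 m
Total H_L = 1.621 + 0.8260 = 2.447 m

H_L ≈ 2.45 m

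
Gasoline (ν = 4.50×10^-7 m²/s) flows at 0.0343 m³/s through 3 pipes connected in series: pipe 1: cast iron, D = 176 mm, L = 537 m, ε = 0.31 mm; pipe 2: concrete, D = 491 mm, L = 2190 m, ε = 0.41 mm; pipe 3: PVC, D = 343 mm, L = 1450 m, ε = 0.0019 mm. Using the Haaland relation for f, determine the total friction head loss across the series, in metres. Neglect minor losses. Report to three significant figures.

H ≈ 7.70 m

Pipe 1: V = 1.410 m/s, Re = 5.51×10^5, ε/D = 0.00176, f = 0.02301, h_1 = f(L/D)V²/2g = 7.114 m
Pipe 2: V = 0.1812 m/s, Re = 1.98×10^5, ε/D = 8.35×10^-4, f = 0.02024, h_2 = f(L/D)V²/2g = 0.1510 m
Pipe 3: V = 0.3712 m/s, Re = 2.83×10^5, ε/D = 5.54×10^-6, f = 0.01454, h_3 = f(L/D)V²/2g = 0.4318 m
Series → Q common, losses add: H = Σh = 7.697 m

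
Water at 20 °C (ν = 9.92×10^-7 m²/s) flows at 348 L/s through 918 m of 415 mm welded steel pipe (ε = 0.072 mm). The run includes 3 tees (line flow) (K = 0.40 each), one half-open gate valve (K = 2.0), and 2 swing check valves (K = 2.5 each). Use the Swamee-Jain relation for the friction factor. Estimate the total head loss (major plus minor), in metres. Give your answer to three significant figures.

H_L ≈ 13.5 m

V = 4Q/(πD²) = 2.573 m/s; V²/2g = 0.3374 m
Re = 1.08×10^6, ε/D = 1.73×10^-4 → f = 0.01441 (Swamee-Jain)
Major: h_f = f(L/D)·V²/2g = 0.01441·2212·0.3374 = 10.75 m
Minor: ΣK = 8.20; h_m = ΣK·V²/2g = 2.766 m
Total H_L = 10.75 + 2.766 = 13.52 m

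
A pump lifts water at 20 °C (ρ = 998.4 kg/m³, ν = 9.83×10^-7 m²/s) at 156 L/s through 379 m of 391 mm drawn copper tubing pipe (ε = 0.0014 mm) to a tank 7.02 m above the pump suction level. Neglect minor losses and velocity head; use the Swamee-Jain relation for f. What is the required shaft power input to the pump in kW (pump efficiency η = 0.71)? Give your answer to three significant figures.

V = 4Q/(πD²) = 1.299 m/s; Re = 5.17×10^5; ε/D = 3.58×10^-6; f = 0.01307
h_f = f(L/D)V²/2g = 1.090 m
Total head H = z + h_f = 7.02 + 1.090 = 8.110 m
P_hyd = ρgQH = 998.4·9.81·0.156·8.110 = 12.39 kW
P_shaft = P_hyd/η = 12.39/0.71 = 17.45 kW

P_shaft ≈ 17.5 kW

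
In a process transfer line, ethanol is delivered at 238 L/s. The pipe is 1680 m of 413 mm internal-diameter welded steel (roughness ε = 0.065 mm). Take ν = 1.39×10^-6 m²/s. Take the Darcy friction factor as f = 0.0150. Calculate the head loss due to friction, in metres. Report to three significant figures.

V = 4Q/(πD²) = 4·0.238/(π·0.413²) = 1.777 m/s
h_f = f(L/D)V²/(2g) = 0.01500·(1680/0.413)·1.777²/(2·9.81) = 9.816 m

h_f ≈ 9.82 m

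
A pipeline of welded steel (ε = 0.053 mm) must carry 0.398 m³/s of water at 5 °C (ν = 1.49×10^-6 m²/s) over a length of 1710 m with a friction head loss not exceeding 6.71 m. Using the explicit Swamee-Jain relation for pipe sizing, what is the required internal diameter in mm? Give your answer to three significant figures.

Swamee-Jain (Type III): D = 0.66·[ε^1.25·(LQ²/(gh_f))^4.75 + ν·Q^9.4·(L/(gh_f))^5.2]^0.04
LQ²/(gh_f) = 4.115; L/(gh_f) = 25.98
Term 1 = ε^1.25·(…)^4.75 = 0.00375; Term 2 = ν·Q^9.4·(…)^5.2 = 0.00586
D = 0.66·(0.00375 + 0.00586)^0.04 = 0.5481 m = 548 mm
Check: V = 1.69 m/s, Re = 6.21×10^5, f = 0.01409, h_f = 6.37 m ≈ 6.71 m ✓

D ≈ 548 mm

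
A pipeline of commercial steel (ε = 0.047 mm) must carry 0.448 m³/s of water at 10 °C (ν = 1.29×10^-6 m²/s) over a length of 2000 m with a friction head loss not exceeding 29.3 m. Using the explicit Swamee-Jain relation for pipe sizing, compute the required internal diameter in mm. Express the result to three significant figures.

Swamee-Jain (Type III): D = 0.66·[ε^1.25·(LQ²/(gh_f))^4.75 + ν·Q^9.4·(L/(gh_f))^5.2]^0.04
LQ²/(gh_f) = 1.397; L/(gh_f) = 6.958
Term 1 = ε^1.25·(…)^4.75 = 1.90×10^-5; Term 2 = ν·Q^9.4·(…)^5.2 = 1.64×10^-5
D = 0.66·(1.90×10^-5 + 1.64×10^-5)^0.04 = 0.4380 m = 438 mm
Check: V = 2.97 m/s, Re = 1.01×10^6, f = 0.01360, h_f = 28.0 m ≈ 29.3 m ✓

D ≈ 438 mm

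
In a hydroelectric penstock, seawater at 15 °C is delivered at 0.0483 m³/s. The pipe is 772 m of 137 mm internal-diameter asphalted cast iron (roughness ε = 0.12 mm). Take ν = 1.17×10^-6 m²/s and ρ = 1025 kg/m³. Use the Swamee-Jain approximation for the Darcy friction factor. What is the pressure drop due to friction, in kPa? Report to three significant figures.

V = 4Q/(πD²) = 4·0.0483/(π·0.137²) = 3.277 m/s
Re = VD/ν = 3.277·0.137/1.17×10^-6 = 3.84×10^5 → turbulent
ε/D = 0.12/137 = 8.76×10^-4
Swamee-Jain: f = 0.01999
h_f = f(L/D)V²/(2g) = 0.01999·(772/0.137)·3.277²/(2·9.81) = 61.64 m
Δp = ρg·h_f = 1025·9.81·61.64 = 619.8 kPa

Δp ≈ 620 kPa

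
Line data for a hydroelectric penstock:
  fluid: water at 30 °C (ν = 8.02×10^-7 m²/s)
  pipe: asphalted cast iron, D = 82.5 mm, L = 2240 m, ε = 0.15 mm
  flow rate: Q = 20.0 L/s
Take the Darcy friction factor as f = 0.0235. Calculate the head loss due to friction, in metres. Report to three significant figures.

h_f ≈ 455 m

V = 4Q/(πD²) = 4·0.0200/(π·0.0825²) = 3.741 m/s
h_f = f(L/D)V²/(2g) = 0.02350·(2240/0.0825)·3.741²/(2·9.81) = 455.2 m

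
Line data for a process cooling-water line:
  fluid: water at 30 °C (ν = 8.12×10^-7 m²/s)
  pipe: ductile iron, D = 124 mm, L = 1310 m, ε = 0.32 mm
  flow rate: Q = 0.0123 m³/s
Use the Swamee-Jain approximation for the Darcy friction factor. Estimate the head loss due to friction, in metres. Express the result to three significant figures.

h_f ≈ 14.7 m

V = 4Q/(πD²) = 4·0.0123/(π·0.124²) = 1.019 m/s
Re = VD/ν = 1.019·0.124/8.12×10^-7 = 1.56×10^5 → turbulent
ε/D = 0.32/124 = 0.00258
Swamee-Jain: f = 0.02624
h_f = f(L/D)V²/(2g) = 0.02624·(1310/0.124)·1.019²/(2·9.81) = 14.66 m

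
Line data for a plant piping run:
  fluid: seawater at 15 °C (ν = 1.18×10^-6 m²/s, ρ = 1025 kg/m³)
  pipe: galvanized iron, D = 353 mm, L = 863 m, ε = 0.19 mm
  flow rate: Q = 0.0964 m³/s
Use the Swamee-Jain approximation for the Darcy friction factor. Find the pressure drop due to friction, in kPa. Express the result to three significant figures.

V = 4Q/(πD²) = 4·0.0964/(π·0.353²) = 0.9850 m/s
Re = VD/ν = 0.9850·0.353/1.18×10^-6 = 2.95×10^5 → turbulent
ε/D = 0.19/353 = 5.38×10^-4
Swamee-Jain: f = 0.01857
h_f = f(L/D)V²/(2g) = 0.01857·(863/0.353)·0.9850²/(2·9.81) = 2.245 m
Δp = ρg·h_f = 1025·9.81·2.245 = 22.57 kPa

Δp ≈ 22.6 kPa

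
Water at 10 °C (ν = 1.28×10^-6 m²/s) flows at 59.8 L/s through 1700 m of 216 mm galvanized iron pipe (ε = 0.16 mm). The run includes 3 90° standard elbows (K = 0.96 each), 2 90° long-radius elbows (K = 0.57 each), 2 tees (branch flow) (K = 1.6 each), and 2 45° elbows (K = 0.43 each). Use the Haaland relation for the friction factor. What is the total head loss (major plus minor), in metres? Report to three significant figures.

V = 4Q/(πD²) = 1.632 m/s; V²/2g = 0.1357 m
Re = 2.75×10^5, ε/D = 7.41×10^-4 → f = 0.01944 (Haaland)
Major: h_f = f(L/D)·V²/2g = 0.01944·7870·0.1357 = 20.76 m
Minor: ΣK = 8.08; h_m = ΣK·V²/2g = 1.097 m
Total H_L = 20.76 + 1.097 = 21.86 m

H_L ≈ 21.9 m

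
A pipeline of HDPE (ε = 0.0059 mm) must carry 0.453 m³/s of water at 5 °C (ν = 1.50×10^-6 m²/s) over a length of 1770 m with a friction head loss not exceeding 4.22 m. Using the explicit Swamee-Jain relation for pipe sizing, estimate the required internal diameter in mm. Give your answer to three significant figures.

D ≈ 627 mm

Swamee-Jain (Type III): D = 0.66·[ε^1.25·(LQ²/(gh_f))^4.75 + ν·Q^9.4·(L/(gh_f))^5.2]^0.04
LQ²/(gh_f) = 8.774; L/(gh_f) = 42.76
Term 1 = ε^1.25·(…)^4.75 = 0.00878; Term 2 = ν·Q^9.4·(…)^5.2 = 0.266
D = 0.66·(0.00878 + 0.266)^0.04 = 0.6267 m = 627 mm
Check: V = 1.47 m/s, Re = 6.14×10^5, f = 0.01280, h_f = 3.97 m ≈ 4.22 m ✓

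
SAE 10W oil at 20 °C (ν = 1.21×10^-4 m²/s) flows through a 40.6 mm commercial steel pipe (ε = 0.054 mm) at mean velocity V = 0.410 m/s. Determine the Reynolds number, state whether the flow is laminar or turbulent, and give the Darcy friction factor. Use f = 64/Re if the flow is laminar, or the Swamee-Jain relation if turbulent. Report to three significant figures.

Re ≈ 138; laminar; f = 64/Re ≈ 0.465

Re = VD/ν = 0.4100·0.0406/1.21×10^-4 = 138
Re < 2300 → laminar → f = 64/Re = 0.4652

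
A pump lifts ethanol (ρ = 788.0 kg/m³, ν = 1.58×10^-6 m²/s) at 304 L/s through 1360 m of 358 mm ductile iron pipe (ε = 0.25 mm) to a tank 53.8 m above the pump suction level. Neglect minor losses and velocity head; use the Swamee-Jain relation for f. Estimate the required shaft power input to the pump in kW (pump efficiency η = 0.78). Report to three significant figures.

V = 4Q/(πD²) = 3.020 m/s; Re = 6.84×10^5; ε/D = 6.98×10^-4; f = 0.01871
h_f = f(L/D)V²/2g = 33.03 m
Total head H = z + h_f = 53.8 + 33.03 = 86.83 m
P_hyd = ρgQH = 788.0·9.81·0.304·86.83 = 204.1 kW
P_shaft = P_hyd/η = 204.1/0.78 = 261.6 kW

P_shaft ≈ 262 kW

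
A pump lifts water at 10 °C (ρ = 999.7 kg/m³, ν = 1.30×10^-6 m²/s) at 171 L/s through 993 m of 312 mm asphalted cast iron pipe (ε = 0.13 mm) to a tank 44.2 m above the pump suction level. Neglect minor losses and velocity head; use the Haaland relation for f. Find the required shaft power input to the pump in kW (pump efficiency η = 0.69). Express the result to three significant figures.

V = 4Q/(πD²) = 2.237 m/s; Re = 5.37×10^5; ε/D = 4.17×10^-4; f = 0.01696
h_f = f(L/D)V²/2g = 13.77 m
Total head H = z + h_f = 44.2 + 13.77 = 57.97 m
P_hyd = ρgQH = 999.7·9.81·0.171·57.97 = 97.21 kW
P_shaft = P_hyd/η = 97.21/0.69 = 140.9 kW

P_shaft ≈ 141 kW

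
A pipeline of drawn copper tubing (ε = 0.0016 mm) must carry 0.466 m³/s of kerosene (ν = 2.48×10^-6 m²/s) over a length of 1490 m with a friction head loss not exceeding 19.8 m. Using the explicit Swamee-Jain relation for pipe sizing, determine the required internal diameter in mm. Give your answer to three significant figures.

Swamee-Jain (Type III): D = 0.66·[ε^1.25·(LQ²/(gh_f))^4.75 + ν·Q^9.4·(L/(gh_f))^5.2]^0.04
LQ²/(gh_f) = 1.666; L/(gh_f) = 7.671
Term 1 = ε^1.25·(…)^4.75 = 6.42×10^-7; Term 2 = ν·Q^9.4·(…)^5.2 = 7.56×10^-5
D = 0.66·(6.42×10^-7 + 7.56×10^-5)^0.04 = 0.4517 m = 452 mm
Check: V = 2.91 m/s, Re = 5.30×10^5, f = 0.01302, h_f = 18.5 m ≈ 19.8 m ✓

D ≈ 452 mm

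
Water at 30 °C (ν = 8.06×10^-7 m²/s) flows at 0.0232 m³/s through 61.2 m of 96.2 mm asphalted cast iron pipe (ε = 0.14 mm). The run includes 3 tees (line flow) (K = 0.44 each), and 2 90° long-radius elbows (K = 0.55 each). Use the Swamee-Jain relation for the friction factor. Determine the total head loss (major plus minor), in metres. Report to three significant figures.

H_L ≈ 8.62 m

V = 4Q/(πD²) = 3.192 m/s; V²/2g = 0.5193 m
Re = 3.81×10^5, ε/D = 0.00146 → f = 0.02229 (Swamee-Jain)
Major: h_f = f(L/D)·V²/2g = 0.02229·636.2·0.5193 = 7.364 m
Minor: ΣK = 2.42; h_m = ΣK·V²/2g = 1.257 m
Total H_L = 7.364 + 1.257 = 8.620 m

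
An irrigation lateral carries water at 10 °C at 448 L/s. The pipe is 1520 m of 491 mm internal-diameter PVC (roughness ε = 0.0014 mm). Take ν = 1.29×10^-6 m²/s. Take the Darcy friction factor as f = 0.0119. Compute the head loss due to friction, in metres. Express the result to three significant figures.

h_f ≈ 10.5 m

V = 4Q/(πD²) = 4·0.448/(π·0.491²) = 2.366 m/s
h_f = f(L/D)V²/(2g) = 0.01190·(1520/0.491)·2.366²/(2·9.81) = 10.51 m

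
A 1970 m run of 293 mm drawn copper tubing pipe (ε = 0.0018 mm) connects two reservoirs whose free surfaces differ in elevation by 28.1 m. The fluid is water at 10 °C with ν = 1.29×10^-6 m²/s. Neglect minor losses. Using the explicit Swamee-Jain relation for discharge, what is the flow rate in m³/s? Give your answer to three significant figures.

Q ≈ 0.170 m³/s

Swamee-Jain (Type II): Q = -0.965·√(gD⁵h_f/L)·ln[ε/(3.7D) + √(3.17ν²L/(gD³h_f))]
√(gD⁵h_f/L) = √(9.81·0.293⁵·28.1/1970) = 0.01738
ε/(3.7D) = 1.66×10^-6; √(3.17ν²L/(gD³h_f)) = 3.87×10^-5
Q = -0.965·0.01738·ln(4.037×10^-5) = 0.1697 m³/s
Check: V = 2.52 m/s, Re = 5.72×10^5, f = 0.01289, h_f = 28.0 m ≈ 28.1 m ✓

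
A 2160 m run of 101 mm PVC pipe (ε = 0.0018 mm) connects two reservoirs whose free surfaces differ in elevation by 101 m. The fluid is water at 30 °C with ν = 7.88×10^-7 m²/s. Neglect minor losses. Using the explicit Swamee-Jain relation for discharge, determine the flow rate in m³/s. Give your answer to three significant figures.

Q ≈ 0.0203 m³/s

Swamee-Jain (Type II): Q = -0.965·√(gD⁵h_f/L)·ln[ε/(3.7D) + √(3.17ν²L/(gD³h_f))]
√(gD⁵h_f/L) = √(9.81·0.101⁵·101/2160) = 0.002196
ε/(3.7D) = 4.82×10^-6; √(3.17ν²L/(gD³h_f)) = 6.45×10^-5
Q = -0.965·0.002196·ln(6.935×10^-5) = 0.02029 m³/s
Check: V = 2.53 m/s, Re = 3.25×10^5, f = 0.01438, h_f = 101 m ≈ 101 m ✓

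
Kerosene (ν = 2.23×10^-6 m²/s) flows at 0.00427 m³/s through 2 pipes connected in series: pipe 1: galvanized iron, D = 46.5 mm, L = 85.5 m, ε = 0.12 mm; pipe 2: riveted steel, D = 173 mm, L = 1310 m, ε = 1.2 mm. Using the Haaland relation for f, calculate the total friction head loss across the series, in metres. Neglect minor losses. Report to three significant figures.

H ≈ 16.8 m

Pipe 1: V = 2.514 m/s, Re = 5.24×10^4, ε/D = 0.00258, f = 0.02748, h_1 = f(L/D)V²/2g = 16.28 m
Pipe 2: V = 0.1817 m/s, Re = 1.41×10^4, ε/D = 0.00694, f = 0.03813, h_2 = f(L/D)V²/2g = 0.4857 m
Series → Q common, losses add: H = Σh = 16.77 m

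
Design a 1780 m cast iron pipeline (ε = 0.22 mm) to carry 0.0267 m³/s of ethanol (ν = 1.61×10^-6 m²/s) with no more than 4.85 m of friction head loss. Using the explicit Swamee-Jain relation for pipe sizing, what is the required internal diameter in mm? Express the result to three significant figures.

Swamee-Jain (Type III): D = 0.66·[ε^1.25·(LQ²/(gh_f))^4.75 + ν·Q^9.4·(L/(gh_f))^5.2]^0.04
LQ²/(gh_f) = 0.02667; L/(gh_f) = 37.41
Term 1 = ε^1.25·(…)^4.75 = 8.95×10^-13; Term 2 = ν·Q^9.4·(…)^5.2 = 3.94×10^-13
D = 0.66·(8.95×10^-13 + 3.94×10^-13)^0.04 = 0.2208 m = 221 mm
Check: V = 0.697 m/s, Re = 9.56×10^4, f = 0.02243, h_f = 4.48 m ≈ 4.85 m ✓

D ≈ 221 mm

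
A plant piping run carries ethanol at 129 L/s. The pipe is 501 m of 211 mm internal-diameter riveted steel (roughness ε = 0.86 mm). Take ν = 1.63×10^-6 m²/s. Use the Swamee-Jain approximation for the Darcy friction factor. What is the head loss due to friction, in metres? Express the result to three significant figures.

V = 4Q/(πD²) = 4·0.129/(π·0.211²) = 3.689 m/s
Re = VD/ν = 3.689·0.211/1.63×10^-6 = 4.78×10^5 → turbulent
ε/D = 0.86/211 = 0.00408
Swamee-Jain: f = 0.02891
h_f = f(L/D)V²/(2g) = 0.02891·(501/0.211)·3.689²/(2·9.81) = 47.61 m

h_f ≈ 47.6 m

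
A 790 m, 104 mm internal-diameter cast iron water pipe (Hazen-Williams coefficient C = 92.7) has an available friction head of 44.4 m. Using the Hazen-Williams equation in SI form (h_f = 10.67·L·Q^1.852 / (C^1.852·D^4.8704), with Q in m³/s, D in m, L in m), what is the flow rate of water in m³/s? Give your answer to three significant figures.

Rearranging: Q = [h_f·C^1.852·D^4.8704 / (10.67·L)]^(1/1.852)
Q = [44.4·92.7^1.852·0.104^4.8704 / (10.67·790)]^0.540 = 0.01418 m³/s

Q ≈ 0.0142 m³/s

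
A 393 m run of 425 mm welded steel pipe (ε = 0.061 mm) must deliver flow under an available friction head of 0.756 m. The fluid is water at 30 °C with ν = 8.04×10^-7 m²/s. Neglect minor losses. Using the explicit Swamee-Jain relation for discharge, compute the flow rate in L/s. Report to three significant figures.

Swamee-Jain (Type II): Q = -0.965·√(gD⁵h_f/L)·ln[ε/(3.7D) + √(3.17ν²L/(gD³h_f))]
√(gD⁵h_f/L) = √(9.81·0.425⁵·0.756/393) = 0.01618
ε/(3.7D) = 3.88×10^-5; √(3.17ν²L/(gD³h_f)) = 3.76×10^-5
Q = -0.965·0.01618·ln(7.640×10^-5) = 0.1480 m³/s
Check: V = 1.04 m/s, Re = 5.51×10^5, f = 0.01481, h_f = 0.759 m ≈ 0.756 m ✓

Q ≈ 148 L/s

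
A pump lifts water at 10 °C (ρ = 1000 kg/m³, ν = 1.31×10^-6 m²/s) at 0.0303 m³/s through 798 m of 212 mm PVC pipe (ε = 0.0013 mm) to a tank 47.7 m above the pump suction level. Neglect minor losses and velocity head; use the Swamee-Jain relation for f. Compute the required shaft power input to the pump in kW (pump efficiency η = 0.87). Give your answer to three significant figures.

P_shaft ≈ 17.1 kW

V = 4Q/(πD²) = 0.8584 m/s; Re = 1.39×10^5; ε/D = 6.13×10^-6; f = 0.01674
h_f = f(L/D)V²/2g = 2.367 m
Total head H = z + h_f = 47.7 + 2.367 = 50.07 m
P_hyd = ρgQH = 1000·9.81·0.0303·50.07 = 14.88 kW
P_shaft = P_hyd/η = 14.88/0.87 = 17.11 kW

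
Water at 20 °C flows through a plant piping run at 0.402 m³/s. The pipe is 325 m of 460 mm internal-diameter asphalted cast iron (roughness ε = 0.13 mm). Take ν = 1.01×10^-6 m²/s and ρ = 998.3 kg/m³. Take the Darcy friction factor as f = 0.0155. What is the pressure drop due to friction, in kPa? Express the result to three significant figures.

Δp ≈ 32.0 kPa

V = 4Q/(πD²) = 4·0.402/(π·0.460²) = 2.419 m/s
h_f = f(L/D)V²/(2g) = 0.01550·(325/0.460)·2.419²/(2·9.81) = 3.266 m
Δp = ρg·h_f = 998.3·9.81·3.266 = 31.98 kPa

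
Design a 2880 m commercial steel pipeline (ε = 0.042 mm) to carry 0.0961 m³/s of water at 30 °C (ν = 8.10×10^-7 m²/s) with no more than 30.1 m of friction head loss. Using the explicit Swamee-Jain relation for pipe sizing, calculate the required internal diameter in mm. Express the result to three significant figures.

Swamee-Jain (Type III): D = 0.66·[ε^1.25·(LQ²/(gh_f))^4.75 + ν·Q^9.4·(L/(gh_f))^5.2]^0.04
LQ²/(gh_f) = 0.09007; L/(gh_f) = 9.753
Term 1 = ε^1.25·(…)^4.75 = 3.66×10^-11; Term 2 = ν·Q^9.4·(…)^5.2 = 3.09×10^-11
D = 0.66·(3.66×10^-11 + 3.09×10^-11)^0.04 = 0.2586 m = 259 mm
Check: V = 1.83 m/s, Re = 5.84×10^5, f = 0.01493, h_f = 28.3 m ≈ 30.1 m ✓

D ≈ 259 mm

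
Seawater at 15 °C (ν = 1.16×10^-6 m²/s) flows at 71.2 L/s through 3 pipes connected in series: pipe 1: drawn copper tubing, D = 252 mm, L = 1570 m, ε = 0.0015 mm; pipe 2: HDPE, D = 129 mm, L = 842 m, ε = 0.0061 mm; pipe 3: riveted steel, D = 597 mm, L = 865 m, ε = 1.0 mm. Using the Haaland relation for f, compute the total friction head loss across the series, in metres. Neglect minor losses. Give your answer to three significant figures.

H ≈ 140 m

Pipe 1: V = 1.428 m/s, Re = 3.10×10^5, ε/D = 5.95×10^-6, f = 0.01430, h_1 = f(L/D)V²/2g = 9.255 m
Pipe 2: V = 5.448 m/s, Re = 6.06×10^5, ε/D = 4.73×10^-5, f = 0.01328, h_2 = f(L/D)V²/2g = 131.1 m
Pipe 3: V = 0.2544 m/s, Re = 1.31×10^5, ε/D = 0.00168, f = 0.02371, h_3 = f(L/D)V²/2g = 0.1133 m
Series → Q common, losses add: H = Σh = 140.5 m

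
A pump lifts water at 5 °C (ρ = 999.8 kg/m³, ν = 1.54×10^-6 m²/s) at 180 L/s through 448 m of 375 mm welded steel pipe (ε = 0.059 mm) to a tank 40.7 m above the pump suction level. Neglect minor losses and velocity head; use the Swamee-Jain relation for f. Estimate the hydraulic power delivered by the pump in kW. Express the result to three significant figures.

V = 4Q/(πD²) = 1.630 m/s; Re = 3.97×10^5; ε/D = 1.57×10^-4; f = 0.01545
h_f = f(L/D)V²/2g = 2.499 m
Total head H = z + h_f = 40.7 + 2.499 = 43.20 m
P_hyd = ρgQH = 999.8·9.81·0.180·43.20 = 76.27 kW

P_hyd ≈ 76.3 kW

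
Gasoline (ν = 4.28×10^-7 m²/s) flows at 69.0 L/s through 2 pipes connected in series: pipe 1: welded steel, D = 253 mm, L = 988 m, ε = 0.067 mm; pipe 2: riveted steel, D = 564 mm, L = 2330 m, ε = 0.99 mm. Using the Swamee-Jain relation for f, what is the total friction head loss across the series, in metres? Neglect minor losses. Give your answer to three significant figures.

Pipe 1: V = 1.373 m/s, Re = 8.11×10^5, ε/D = 2.65×10^-4, f = 0.01560, h_1 = f(L/D)V²/2g = 5.848 m
Pipe 2: V = 0.2762 m/s, Re = 3.64×10^5, ε/D = 0.00176, f = 0.02331, h_2 = f(L/D)V²/2g = 0.3744 m
Series → Q common, losses add: H = Σh = 6.222 m

H ≈ 6.22 m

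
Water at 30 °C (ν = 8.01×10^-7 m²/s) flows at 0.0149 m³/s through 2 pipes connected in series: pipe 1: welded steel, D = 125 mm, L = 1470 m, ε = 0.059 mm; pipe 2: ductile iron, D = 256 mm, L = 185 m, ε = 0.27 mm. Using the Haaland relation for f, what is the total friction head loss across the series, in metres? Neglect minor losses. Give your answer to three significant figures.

Pipe 1: V = 1.214 m/s, Re = 1.89×10^5, ε/D = 4.72×10^-4, f = 0.01858, h_1 = f(L/D)V²/2g = 16.42 m
Pipe 2: V = 0.2895 m/s, Re = 9.25×10^4, ε/D = 0.00105, f = 0.02231, h_2 = f(L/D)V²/2g = 0.06885 m
Series → Q common, losses add: H = Σh = 16.49 m

H ≈ 16.5 m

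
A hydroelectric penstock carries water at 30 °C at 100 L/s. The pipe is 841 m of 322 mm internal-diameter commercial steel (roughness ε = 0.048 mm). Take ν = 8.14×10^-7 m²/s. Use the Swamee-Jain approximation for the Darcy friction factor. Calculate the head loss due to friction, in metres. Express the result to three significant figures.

V = 4Q/(πD²) = 4·0.100/(π·0.322²) = 1.228 m/s
Re = VD/ν = 1.228·0.322/8.14×10^-7 = 4.86×10^5 → turbulent
ε/D = 0.048/322 = 1.49×10^-4
Swamee-Jain: f = 0.01505
h_f = f(L/D)V²/(2g) = 0.01505·(841/0.322)·1.228²/(2·9.81) = 3.022 m

h_f ≈ 3.02 m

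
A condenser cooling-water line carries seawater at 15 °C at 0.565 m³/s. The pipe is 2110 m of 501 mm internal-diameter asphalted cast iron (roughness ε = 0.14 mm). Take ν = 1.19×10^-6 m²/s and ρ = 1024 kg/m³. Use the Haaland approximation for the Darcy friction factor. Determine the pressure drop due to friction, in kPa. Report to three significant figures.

Δp ≈ 271 kPa

V = 4Q/(πD²) = 4·0.565/(π·0.501²) = 2.866 m/s
Re = VD/ν = 2.866·0.501/1.19×10^-6 = 1.21×10^6 → turbulent
ε/D = 0.14/501 = 2.79×10^-4
Haaland: f = 0.01530
h_f = f(L/D)V²/(2g) = 0.01530·(2110/0.501)·2.866²/(2·9.81) = 26.99 m
Δp = ρg·h_f = 1024·9.81·26.99 = 271.1 kPa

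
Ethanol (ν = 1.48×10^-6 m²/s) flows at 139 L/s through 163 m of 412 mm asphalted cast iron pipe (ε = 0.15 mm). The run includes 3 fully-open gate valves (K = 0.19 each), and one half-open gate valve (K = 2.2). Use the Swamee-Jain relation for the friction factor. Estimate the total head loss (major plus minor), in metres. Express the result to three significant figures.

V = 4Q/(πD²) = 1.043 m/s; V²/2g = 0.05541 m
Re = 2.90×10^5, ε/D = 3.64×10^-4 → f = 0.01755 (Swamee-Jain)
Major: h_f = f(L/D)·V²/2g = 0.01755·395.6·0.05541 = 0.3846 m
Minor: ΣK = 2.77; h_m = ΣK·V²/2g = 0.1535 m
Total H_L = 0.3846 + 0.1535 = 0.5381 m

H_L ≈ 0.538 m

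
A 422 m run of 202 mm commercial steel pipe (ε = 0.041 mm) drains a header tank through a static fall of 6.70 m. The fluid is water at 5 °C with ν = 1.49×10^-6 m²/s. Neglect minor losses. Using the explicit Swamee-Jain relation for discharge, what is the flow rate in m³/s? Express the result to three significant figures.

Q ≈ 0.0626 m³/s

Swamee-Jain (Type II): Q = -0.965·√(gD⁵h_f/L)·ln[ε/(3.7D) + √(3.17ν²L/(gD³h_f))]
√(gD⁵h_f/L) = √(9.81·0.202⁵·6.70/422) = 0.007238
ε/(3.7D) = 5.49×10^-5; √(3.17ν²L/(gD³h_f)) = 7.40×10^-5
Q = -0.965·0.007238·ln(1.289×10^-4) = 0.06255 m³/s
Check: V = 1.95 m/s, Re = 2.65×10^5, f = 0.01657, h_f = 6.72 m ≈ 6.70 m ✓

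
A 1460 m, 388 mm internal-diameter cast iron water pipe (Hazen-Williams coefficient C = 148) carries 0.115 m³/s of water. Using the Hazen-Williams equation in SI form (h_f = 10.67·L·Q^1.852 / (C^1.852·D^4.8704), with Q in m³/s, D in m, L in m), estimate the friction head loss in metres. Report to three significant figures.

h_f ≈ 2.73 m

h_f = 10.67·1460·0.115^1.852 / (148^1.852·0.388^4.8704) = 2.730 m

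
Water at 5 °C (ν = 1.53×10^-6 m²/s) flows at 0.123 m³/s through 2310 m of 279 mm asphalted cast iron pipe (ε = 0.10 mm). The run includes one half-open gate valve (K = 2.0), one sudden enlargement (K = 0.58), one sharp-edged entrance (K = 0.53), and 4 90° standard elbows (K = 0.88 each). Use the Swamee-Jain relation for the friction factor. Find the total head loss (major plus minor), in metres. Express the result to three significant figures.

V = 4Q/(πD²) = 2.012 m/s; V²/2g = 0.2063 m
Re = 3.67×10^5, ε/D = 3.58×10^-4 → f = 0.01718 (Swamee-Jain)
Major: h_f = f(L/D)·V²/2g = 0.01718·8280·0.2063 = 29.35 m
Minor: ΣK = 6.63; h_m = ΣK·V²/2g = 1.368 m
Total H_L = 29.35 + 1.368 = 30.71 m

H_L ≈ 30.7 m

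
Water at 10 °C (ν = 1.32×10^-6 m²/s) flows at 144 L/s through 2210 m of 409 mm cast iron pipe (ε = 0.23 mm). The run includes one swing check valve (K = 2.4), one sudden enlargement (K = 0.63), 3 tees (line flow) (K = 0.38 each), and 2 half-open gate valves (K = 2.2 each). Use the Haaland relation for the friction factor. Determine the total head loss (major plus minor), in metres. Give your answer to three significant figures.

V = 4Q/(πD²) = 1.096 m/s; V²/2g = 0.06123 m
Re = 3.40×10^5, ε/D = 5.62×10^-4 → f = 0.01830 (Haaland)
Major: h_f = f(L/D)·V²/2g = 0.01830·5403·0.06123 = 6.053 m
Minor: ΣK = 8.57; h_m = ΣK·V²/2g = 0.5247 m
Total H_L = 6.053 + 0.5247 = 6.578 m

H_L ≈ 6.58 m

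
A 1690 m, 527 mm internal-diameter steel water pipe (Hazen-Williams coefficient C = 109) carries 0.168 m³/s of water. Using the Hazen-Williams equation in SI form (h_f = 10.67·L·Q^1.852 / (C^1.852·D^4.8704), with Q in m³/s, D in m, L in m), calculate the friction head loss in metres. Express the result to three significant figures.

h_f ≈ 2.53 m

h_f = 10.67·1690·0.168^1.852 / (109^1.852·0.527^4.8704) = 2.529 m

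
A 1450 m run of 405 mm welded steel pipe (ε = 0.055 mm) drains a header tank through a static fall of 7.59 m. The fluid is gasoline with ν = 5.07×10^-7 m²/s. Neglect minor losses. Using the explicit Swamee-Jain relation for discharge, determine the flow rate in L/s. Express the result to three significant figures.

Swamee-Jain (Type II): Q = -0.965·√(gD⁵h_f/L)·ln[ε/(3.7D) + √(3.17ν²L/(gD³h_f))]
√(gD⁵h_f/L) = √(9.81·0.405⁵·7.59/1450) = 0.02365
ε/(3.7D) = 3.67×10^-5; √(3.17ν²L/(gD³h_f)) = 1.55×10^-5
Q = -0.965·0.02365·ln(5.216×10^-5) = 0.2251 m³/s
Check: V = 1.75 m/s, Re = 1.40×10^6, f = 0.01371, h_f = 7.64 m ≈ 7.59 m ✓

Q ≈ 225 L/s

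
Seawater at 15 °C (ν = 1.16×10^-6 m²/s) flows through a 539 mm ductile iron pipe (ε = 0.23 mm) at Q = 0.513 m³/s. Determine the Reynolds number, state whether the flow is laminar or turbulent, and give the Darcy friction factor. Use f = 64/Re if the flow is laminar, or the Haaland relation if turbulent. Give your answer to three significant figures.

Re ≈ 1.04×10^6; turbulent; f ≈ 0.0166

V = 4Q/(πD²) = 2.248 m/s
Re = VD/ν = 2.248·0.539/1.16×10^-6 = 1.04×10^6
Re > 4000 → turbulent; ε/D = 4.27×10^-4
Haaland: f = 0.01663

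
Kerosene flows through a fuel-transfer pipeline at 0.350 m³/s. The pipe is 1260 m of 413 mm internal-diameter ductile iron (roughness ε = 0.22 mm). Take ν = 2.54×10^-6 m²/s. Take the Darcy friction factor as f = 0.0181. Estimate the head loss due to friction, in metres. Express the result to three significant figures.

h_f ≈ 19.2 m

V = 4Q/(πD²) = 4·0.350/(π·0.413²) = 2.613 m/s
h_f = f(L/D)V²/(2g) = 0.01810·(1260/0.413)·2.613²/(2·9.81) = 19.21 m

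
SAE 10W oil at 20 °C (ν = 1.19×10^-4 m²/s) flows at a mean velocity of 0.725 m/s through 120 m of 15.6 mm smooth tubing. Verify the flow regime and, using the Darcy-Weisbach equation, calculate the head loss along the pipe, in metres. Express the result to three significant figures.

h_f ≈ 139 m

Re = VD/ν = 0.725·0.01560/1.19×10^-4 = 95.0 → laminar (Re < 2300)
f = 64/Re = 0.6734
h_f = f(L/D)V²/(2g) = 0.6734·(120/0.01560)·0.725²/(2·9.81) = 138.8 m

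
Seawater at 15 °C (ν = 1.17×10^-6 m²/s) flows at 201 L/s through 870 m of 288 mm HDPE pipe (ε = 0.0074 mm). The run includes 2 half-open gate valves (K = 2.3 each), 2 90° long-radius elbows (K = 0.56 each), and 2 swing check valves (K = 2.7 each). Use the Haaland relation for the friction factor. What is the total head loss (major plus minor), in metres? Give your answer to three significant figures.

H_L ≈ 23.8 m

V = 4Q/(πD²) = 3.085 m/s; V²/2g = 0.4852 m
Re = 7.60×10^5, ε/D = 2.57×10^-5 → f = 0.01255 (Haaland)
Major: h_f = f(L/D)·V²/2g = 0.01255·3021·0.4852 = 18.39 m
Minor: ΣK = 11.1; h_m = ΣK·V²/2g = 5.396 m
Total H_L = 18.39 + 5.396 = 23.78 m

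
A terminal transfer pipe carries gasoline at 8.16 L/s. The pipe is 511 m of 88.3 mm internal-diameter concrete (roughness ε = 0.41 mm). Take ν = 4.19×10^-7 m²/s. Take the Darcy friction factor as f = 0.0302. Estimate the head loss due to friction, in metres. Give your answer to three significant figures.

h_f ≈ 15.8 m

V = 4Q/(πD²) = 4·0.00816/(π·0.0883²) = 1.333 m/s
h_f = f(L/D)V²/(2g) = 0.03020·(511/0.0883)·1.333²/(2·9.81) = 15.82 m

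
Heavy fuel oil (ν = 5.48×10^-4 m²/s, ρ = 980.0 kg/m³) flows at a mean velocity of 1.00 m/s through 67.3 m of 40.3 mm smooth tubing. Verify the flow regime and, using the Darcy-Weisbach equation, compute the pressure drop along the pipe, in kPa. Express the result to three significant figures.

Re = VD/ν = 1.00·0.04030/5.48×10^-4 = 73.5 → laminar (Re < 2300)
f = 64/Re = 0.8703
h_f = f(L/D)V²/(2g) = 0.8703·(67.3/0.04030)·1.00²/(2·9.81) = 74.07 m
Δp = ρg·h_f = 980.0·9.81·74.07 = 712.1 kPa

Δp ≈ 712 kPa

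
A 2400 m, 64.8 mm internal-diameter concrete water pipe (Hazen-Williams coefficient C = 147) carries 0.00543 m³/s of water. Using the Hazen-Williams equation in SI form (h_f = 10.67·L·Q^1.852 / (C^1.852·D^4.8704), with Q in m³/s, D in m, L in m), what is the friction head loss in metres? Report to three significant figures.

h_f ≈ 97.2 m

h_f = 10.67·2400·0.00543^1.852 / (147^1.852·0.0648^4.8704) = 97.15 m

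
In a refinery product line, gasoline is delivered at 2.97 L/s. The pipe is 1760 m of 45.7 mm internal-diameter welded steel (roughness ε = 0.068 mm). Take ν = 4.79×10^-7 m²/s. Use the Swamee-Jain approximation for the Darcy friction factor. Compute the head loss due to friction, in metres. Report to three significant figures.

h_f ≈ 149 m

V = 4Q/(πD²) = 4·0.00297/(π·0.0457²) = 1.811 m/s
Re = VD/ν = 1.811·0.0457/4.79×10^-7 = 1.73×10^5 → turbulent
ε/D = 0.068/45.7 = 0.00149
Swamee-Jain: f = 0.02310
h_f = f(L/D)V²/(2g) = 0.02310·(1760/0.0457)·1.811²/(2·9.81) = 148.7 m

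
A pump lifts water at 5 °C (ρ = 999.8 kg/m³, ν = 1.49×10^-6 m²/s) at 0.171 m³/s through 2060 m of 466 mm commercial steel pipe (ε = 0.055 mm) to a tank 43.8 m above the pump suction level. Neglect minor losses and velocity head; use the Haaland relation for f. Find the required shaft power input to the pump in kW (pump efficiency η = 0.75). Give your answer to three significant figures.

V = 4Q/(πD²) = 1.003 m/s; Re = 3.14×10^5; ε/D = 1.18×10^-4; f = 0.01530
h_f = f(L/D)V²/2g = 3.465 m
Total head H = z + h_f = 43.8 + 3.465 = 47.26 m
P_hyd = ρgQH = 999.8·9.81·0.171·47.26 = 79.27 kW
P_shaft = P_hyd/η = 79.27/0.75 = 105.7 kW

P_shaft ≈ 106 kW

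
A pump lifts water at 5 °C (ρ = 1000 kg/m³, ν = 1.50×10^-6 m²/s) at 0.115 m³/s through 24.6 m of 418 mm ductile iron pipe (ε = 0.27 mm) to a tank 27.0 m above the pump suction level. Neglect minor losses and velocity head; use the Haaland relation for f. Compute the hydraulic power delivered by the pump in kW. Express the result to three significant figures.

V = 4Q/(πD²) = 0.8380 m/s; Re = 2.34×10^5; ε/D = 6.46×10^-4; f = 0.01916
h_f = f(L/D)V²/2g = 0.04036 m
Total head H = z + h_f = 27.0 + 0.04036 = 27.04 m
P_hyd = ρgQH = 1000·9.81·0.115·27.04 = 30.51 kW

P_hyd ≈ 30.5 kW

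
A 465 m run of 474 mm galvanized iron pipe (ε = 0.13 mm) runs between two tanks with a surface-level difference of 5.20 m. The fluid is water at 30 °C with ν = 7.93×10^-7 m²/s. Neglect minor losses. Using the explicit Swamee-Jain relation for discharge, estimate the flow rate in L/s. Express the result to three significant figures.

Q ≈ 462 L/s

Swamee-Jain (Type II): Q = -0.965·√(gD⁵h_f/L)·ln[ε/(3.7D) + √(3.17ν²L/(gD³h_f))]
√(gD⁵h_f/L) = √(9.81·0.474⁵·5.20/465) = 0.05123
ε/(3.7D) = 7.41×10^-5; √(3.17ν²L/(gD³h_f)) = 1.31×10^-5
Q = -0.965·0.05123·ln(8.719×10^-5) = 0.4621 m³/s
Check: V = 2.62 m/s, Re = 1.57×10^6, f = 0.01525, h_f = 5.23 m ≈ 5.20 m ✓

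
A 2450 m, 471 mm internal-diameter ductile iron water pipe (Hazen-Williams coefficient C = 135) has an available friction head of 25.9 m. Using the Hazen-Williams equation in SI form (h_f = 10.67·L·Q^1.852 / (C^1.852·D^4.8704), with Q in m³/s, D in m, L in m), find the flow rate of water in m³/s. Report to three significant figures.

Q ≈ 0.445 m³/s

Rearranging: Q = [h_f·C^1.852·D^4.8704 / (10.67·L)]^(1/1.852)
Q = [25.9·135^1.852·0.471^4.8704 / (10.67·2450)]^0.540 = 0.4450 m³/s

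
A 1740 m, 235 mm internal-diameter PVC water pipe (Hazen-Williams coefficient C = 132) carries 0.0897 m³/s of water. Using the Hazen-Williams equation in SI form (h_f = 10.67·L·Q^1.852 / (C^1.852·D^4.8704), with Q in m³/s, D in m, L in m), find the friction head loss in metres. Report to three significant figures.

h_f = 10.67·1740·0.0897^1.852 / (132^1.852·0.235^4.8704) = 29.18 m

h_f ≈ 29.2 m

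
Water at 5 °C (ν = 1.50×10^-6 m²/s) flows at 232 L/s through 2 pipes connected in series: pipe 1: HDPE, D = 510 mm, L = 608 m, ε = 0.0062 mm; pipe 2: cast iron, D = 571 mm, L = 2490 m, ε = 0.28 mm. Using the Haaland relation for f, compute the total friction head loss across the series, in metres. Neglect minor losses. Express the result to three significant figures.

H ≈ 4.34 m

Pipe 1: V = 1.136 m/s, Re = 3.86×10^5, ε/D = 1.22×10^-5, f = 0.01380, h_1 = f(L/D)V²/2g = 1.082 m
Pipe 2: V = 0.9060 m/s, Re = 3.45×10^5, ε/D = 4.90×10^-4, f = 0.01786, h_2 = f(L/D)V²/2g = 3.258 m
Series → Q common, losses add: H = Σh = 4.340 m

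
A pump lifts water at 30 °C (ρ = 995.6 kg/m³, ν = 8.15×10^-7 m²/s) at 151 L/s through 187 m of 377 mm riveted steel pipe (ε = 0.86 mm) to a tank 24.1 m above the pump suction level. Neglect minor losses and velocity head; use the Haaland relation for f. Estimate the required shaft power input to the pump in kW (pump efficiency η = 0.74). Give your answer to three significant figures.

V = 4Q/(πD²) = 1.353 m/s; Re = 6.26×10^5; ε/D = 0.00228; f = 0.02455
h_f = f(L/D)V²/2g = 1.136 m
Total head H = z + h_f = 24.1 + 1.136 = 25.24 m
P_hyd = ρgQH = 995.6·9.81·0.151·25.24 = 37.22 kW
P_shaft = P_hyd/η = 37.22/0.74 = 50.29 kW

P_shaft ≈ 50.3 kW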